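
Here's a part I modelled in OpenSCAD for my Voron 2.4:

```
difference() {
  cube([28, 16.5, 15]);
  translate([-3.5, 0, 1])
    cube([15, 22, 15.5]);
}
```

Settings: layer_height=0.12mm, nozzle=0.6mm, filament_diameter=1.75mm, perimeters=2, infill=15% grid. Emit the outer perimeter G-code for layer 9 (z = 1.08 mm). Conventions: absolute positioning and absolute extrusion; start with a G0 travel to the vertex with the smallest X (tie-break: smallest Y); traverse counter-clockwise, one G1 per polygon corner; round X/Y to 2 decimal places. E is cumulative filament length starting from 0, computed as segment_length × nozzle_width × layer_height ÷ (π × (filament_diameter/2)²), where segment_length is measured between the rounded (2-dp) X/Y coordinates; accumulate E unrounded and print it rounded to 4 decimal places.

At z = 1.08 mm: the 28×16.5 cube contributes its full rectangle; the 15×22 cube at (-3.5, 0) contributes its full rectangle; Subtracting the remaining from the first: starting from the 28×16.5 cube, the 15×22 cube at (-3.5, 0) partially overlaps it — only the 189.75 mm² overlap (of its 330.00 mm²) is removed, clipping the outline — 1 connected region. The outline is a single polygon with 4 vertices. Extrusion per mm of travel: 0.6 × 0.12 / (π × 0.875²) = 0.029934. Accumulating E over each segment gives final E = 1.9757.

G0 X11.50 Y0.00 Z1.08
G1 X28.00 Y0.00 E0.4939
G1 X28.00 Y16.50 E0.9878
G1 X11.50 Y16.50 E1.4817
G1 X11.50 Y0.00 E1.9757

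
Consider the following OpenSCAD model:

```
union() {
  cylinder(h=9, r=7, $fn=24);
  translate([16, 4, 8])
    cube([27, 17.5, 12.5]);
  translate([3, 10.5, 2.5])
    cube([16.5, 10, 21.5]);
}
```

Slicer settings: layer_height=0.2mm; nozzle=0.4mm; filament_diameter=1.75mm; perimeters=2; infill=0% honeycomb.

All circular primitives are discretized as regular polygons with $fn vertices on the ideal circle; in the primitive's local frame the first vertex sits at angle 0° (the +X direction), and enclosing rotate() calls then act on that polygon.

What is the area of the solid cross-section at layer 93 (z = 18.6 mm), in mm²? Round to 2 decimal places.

602.50 mm²

At z = 18.6 mm: the cylinder is not intersected at this z (z outside [0, 9]); the cube at (16, 4) (footprint 27×17.5) is included at this height (area 472.50 mm²); the 16.5×10 cube at (3, 10.5) contributes its full rectangle (area 165.00 mm²); Taking the union: the regions partially overlap — summed areas 637.50 mm² minus the doubly-counted overlap 35.00 mm² gives 602.50 mm² — area = 602.50 mm². Overall, the cross-section is a single solid region. Net area = 602.50 mm².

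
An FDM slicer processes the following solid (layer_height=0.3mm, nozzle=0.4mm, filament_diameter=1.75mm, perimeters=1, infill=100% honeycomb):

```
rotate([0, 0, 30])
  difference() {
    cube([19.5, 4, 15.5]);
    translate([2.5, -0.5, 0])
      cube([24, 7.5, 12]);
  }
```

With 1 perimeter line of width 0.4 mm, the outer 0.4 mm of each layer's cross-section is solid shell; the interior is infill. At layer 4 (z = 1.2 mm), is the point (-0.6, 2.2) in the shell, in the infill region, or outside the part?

At z = 1.2 mm: the cube is present — its section is the full 19.5×4 rectangle; the 24×7.5 cube at (2.5, -0.5) contributes its full rectangle; Subtracting the remaining from the first: starting from the 19.5×4 cube, the 24×7.5 cube at (2.5, -0.5) partially overlaps it — only the 68.00 mm² overlap (of its 180.00 mm²) is removed, clipping the outline — 1 connected region; (rotated 30° about Z; rotation is an isometry so areas/perimeters/island counts are preserved). Overall, the cross-section is a single solid region. Undo the 30° rotation: the query point maps to (0.580, 2.205) in the un-rotated model frame. The nearest boundary edge runs (0.00, 0.00)→(0.00, 4.00); distance from the point to it = 0.58 mm. The point is inside the cross-section and 0.58 mm from the nearest boundary — more than the 0.4 mm shell width (1 × 0.4), so it's in the infill interior.

infill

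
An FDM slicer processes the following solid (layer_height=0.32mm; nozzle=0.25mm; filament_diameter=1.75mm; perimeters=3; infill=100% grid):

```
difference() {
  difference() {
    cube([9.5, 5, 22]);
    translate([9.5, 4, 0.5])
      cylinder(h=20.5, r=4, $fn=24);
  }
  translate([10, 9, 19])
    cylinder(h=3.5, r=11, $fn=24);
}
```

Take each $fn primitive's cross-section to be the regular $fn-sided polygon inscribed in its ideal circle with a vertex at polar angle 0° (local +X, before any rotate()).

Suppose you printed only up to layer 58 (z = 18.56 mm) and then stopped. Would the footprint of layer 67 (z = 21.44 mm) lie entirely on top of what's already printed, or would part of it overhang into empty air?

entirely on top

Compare the two slices. At z = 18.56: the cube (footprint 9.5×5) is included at this height (area 47.50 mm²); the r=4 cylinder at (9.5, 4) contributes a regular 24-gon of circumradius 4 (area = (24/2)·4.000²·sin(360°/24) = 49.69 mm²); After the difference (first − rest): starting from the 9.5×5 cube (47.50 mm²), the r=4 cylinder at (9.5, 4) partially overlaps it — only the 16.36 mm² overlap (of its 49.69 mm²) is removed, clipping the outline — area = 31.14 mm²; the cylinder at (10, 9) does not reach this height (z outside [19, 22.5]); Subtracting the remaining from the first: none of the subtracted shapes is present at this height, so that combined region is unchanged — area = 31.14 mm². At z = 21.44: the cube is present — its section is the full 9.5×5 rectangle (area 47.50 mm²); the cylinder at (9.5, 4) does not reach this height (z outside [0.5, 21]); After the difference (first − rest): none of the subtracted shapes is present at this height, so the 9.5×5 cube is unchanged — area = 47.50 mm²; the r=11 cylinder at (10, 9) contributes a regular 24-gon of circumradius 11 (area = (24/2)·11.000²·sin(360°/24) = 375.81 mm²); After the difference (first − rest): starting from the result so far (47.50 mm²), the r=11 cylinder at (10, 9) partially overlaps it — only the 40.47 mm² overlap (of its 375.81 mm²) is removed, clipping the outline — area = 7.03 mm². Checking containment: the cross-section at z = 21.44 is a subset of the cross-section at z = 18.56.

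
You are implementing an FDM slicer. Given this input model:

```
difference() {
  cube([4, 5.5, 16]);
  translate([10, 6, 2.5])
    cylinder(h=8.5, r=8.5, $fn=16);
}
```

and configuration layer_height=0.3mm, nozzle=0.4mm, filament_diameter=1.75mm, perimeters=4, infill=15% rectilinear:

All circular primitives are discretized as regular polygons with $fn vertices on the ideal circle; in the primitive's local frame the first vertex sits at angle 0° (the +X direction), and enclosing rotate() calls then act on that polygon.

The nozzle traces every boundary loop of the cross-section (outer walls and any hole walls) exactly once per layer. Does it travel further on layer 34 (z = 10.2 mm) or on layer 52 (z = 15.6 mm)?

Layer 34 (z = 10.2): the 4×5.5 cube contributes its full rectangle (perimeter 19.00 mm); the cylinder at (10, 6): section is a regular 16-gon, circumradius r=8.5 (perimeter = 2·16·8.500·sin(180°/16) = 53.06 mm); Taking the first minus the rest: starting from the 4×5.5 cube, the r=8.5 cylinder at (10, 6) partially overlaps it — only the 8.42 mm² overlap (of its 221.19 mm²) is removed, clipping the outline — boundary = 17.19 mm. So its perimeter = 17.19 mm. Layer 52 (z = 15.6): the cube (footprint 4×5.5) is included at this height (perimeter 19.00 mm); the cylinder at (10, 6) is absent (z outside [2.5, 11]); Subtracting the remaining from the first: none of the subtracted shapes is present at this height, so the 4×5.5 cube is unchanged — boundary = 19.00 mm. So its perimeter = 19.00 mm. Layer 52 is larger (19.00 vs 17.19 mm).

layer 52 (z = 15.6 mm)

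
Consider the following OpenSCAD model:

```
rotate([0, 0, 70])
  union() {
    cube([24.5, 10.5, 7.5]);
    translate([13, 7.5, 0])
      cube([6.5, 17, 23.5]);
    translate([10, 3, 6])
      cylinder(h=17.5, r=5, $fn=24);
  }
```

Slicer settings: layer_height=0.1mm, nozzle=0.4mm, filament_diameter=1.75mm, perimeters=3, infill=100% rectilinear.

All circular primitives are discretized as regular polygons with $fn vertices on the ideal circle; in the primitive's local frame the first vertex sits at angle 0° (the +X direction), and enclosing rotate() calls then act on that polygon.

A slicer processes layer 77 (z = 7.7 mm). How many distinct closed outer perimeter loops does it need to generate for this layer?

At z = 7.7 mm: the cube is absent (z outside [0, 7.5]); the cube at (13, 7.5) is present — its section is the full 6.5×17 rectangle; the cylinder at (10, 3): section is a regular 24-gon, circumradius r=5; Taking the union: the 2 present regions are separate (no shared area or edge), so areas and boundary lengths simply add and each stays a separate island — 2 connected regions; (rotated 70° about Z; rotation is an isometry so areas/perimeters/island counts are preserved). The result has 2 disconnected regions.

2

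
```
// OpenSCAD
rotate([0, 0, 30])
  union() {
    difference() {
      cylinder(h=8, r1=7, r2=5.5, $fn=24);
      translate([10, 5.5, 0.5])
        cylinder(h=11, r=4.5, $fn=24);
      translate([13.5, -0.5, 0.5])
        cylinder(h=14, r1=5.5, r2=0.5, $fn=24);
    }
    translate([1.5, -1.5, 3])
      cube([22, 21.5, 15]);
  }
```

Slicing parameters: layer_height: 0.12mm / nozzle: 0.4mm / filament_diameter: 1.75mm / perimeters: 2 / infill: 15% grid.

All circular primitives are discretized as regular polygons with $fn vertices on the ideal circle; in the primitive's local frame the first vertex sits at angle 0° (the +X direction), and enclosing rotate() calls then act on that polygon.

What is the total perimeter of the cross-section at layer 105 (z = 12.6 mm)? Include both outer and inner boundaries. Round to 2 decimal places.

87.00 mm

At z = 12.6 mm: the cone does not reach this height (z outside [0, 8]); the cylinder at (10, 5.5) is not intersected at this z (z outside [0.5, 11.5]); the cone at (13.5, -0.5): at t=0.864 of its height the radius interpolates to r₁+(r₂−r₁)t = 1.179, giving a regular 24-gon of that circumradius (perimeter = 2·24·1.179·sin(180°/24) = 7.38 mm); Taking the first minus the rest: the first operand is absent here, so nothing remains; the cube at (1.5, -1.5) is present — its section is the full 22×21.5 rectangle (perimeter 87.00 mm); Combining (union): only the 22×21.5 cube at (1.5, -1.5) is present, so the union is just that shape — boundary = 87.00 mm; (rotated 30° about Z; rotation is an isometry so areas/perimeters/island counts are preserved). Overall, the cross-section is a single solid region. Total boundary length (outer) = 87.00 mm.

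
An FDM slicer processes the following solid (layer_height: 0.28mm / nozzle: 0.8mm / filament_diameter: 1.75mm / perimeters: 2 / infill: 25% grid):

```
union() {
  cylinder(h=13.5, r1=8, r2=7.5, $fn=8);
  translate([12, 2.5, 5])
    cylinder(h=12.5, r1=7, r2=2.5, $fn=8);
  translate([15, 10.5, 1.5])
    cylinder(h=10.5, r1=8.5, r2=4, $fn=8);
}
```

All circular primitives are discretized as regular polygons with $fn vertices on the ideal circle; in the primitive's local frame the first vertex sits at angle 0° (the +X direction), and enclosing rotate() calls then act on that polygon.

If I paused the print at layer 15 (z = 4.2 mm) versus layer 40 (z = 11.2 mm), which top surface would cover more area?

Layer 15 (z = 4.2): the cone contributes a regular 8-gon of circumradius 7.844 (interpolated between r1=8 and r2=7.5 at t=0.311) (area = (8/2)·7.844²·sin(360°/8) = 174.05 mm²); the cone at (12, 2.5) is not intersected at this z (z outside [5, 17.5]); the cone at (15, 10.5): at t=0.257 of its height the radius interpolates to r₁+(r₂−r₁)t = 7.343, giving a regular 8-gon of that circumradius (area = (8/2)·7.343²·sin(360°/8) = 152.50 mm²); Taking the union: the 2 present regions are separate (no shared area or edge), so areas and boundary lengths simply add and each stays a separate island — area = 326.55 mm². So its area = 326.55 mm². Layer 40 (z = 11.2): the cone (r1=8→r2=7.5) has section circumradius 7.585 here — a regular 8-gon (area = (8/2)·7.585²·sin(360°/8) = 162.73 mm²); the cone at (12, 2.5) (r1=7→r2=2.5) has section circumradius 4.768 here — a regular 8-gon (area = (8/2)·4.768²·sin(360°/8) = 64.30 mm²); the cone at (15, 10.5) contributes a regular 8-gon of circumradius 4.343 (interpolated between r1=8.5 and r2=4 at t=0.924) (area = (8/2)·4.343²·sin(360°/8) = 53.35 mm²); Merging all regions: the 3 present regions are separate (no shared area or edge), so areas and boundary lengths simply add and each stays a separate island — area = 280.38 mm². So its area = 280.38 mm². Layer 15 is larger (326.55 vs 280.38 mm²).

layer 15 (z = 4.2 mm)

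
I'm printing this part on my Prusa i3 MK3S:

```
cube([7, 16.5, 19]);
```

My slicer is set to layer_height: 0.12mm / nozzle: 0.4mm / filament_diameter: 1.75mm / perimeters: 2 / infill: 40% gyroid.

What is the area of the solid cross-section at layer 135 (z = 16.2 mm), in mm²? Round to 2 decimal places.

At z = 16.2 mm: the cube is present — its section is the full 7×16.5 rectangle (area 115.50 mm²). Overall, the cross-section is a single solid region. Net area = 115.50 mm².

115.50 mm²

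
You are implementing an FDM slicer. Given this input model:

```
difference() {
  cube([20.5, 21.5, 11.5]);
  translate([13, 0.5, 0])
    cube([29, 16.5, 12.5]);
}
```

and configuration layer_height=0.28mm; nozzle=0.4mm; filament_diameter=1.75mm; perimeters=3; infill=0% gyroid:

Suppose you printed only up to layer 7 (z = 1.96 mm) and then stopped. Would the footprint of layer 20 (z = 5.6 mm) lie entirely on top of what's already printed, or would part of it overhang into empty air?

Compare the two slices. At z = 1.96: the cube (footprint 20.5×21.5) is included at this height (area 440.75 mm²); the cube at (13, 0.5) (footprint 29×16.5) is included at this height (area 478.50 mm²); Subtracting the remaining from the first: starting from the 20.5×21.5 cube (440.75 mm²), the 29×16.5 cube at (13, 0.5) partially overlaps it — only the 123.75 mm² overlap (of its 478.50 mm²) is removed, clipping the outline — area = 317.00 mm². At z = 5.6: the cube (footprint 20.5×21.5) is included at this height (area 440.75 mm²); the cube at (13, 0.5) (footprint 29×16.5) is included at this height (area 478.50 mm²); After the difference (first − rest): starting from the 20.5×21.5 cube (440.75 mm²), the 29×16.5 cube at (13, 0.5) partially overlaps it — only the 123.75 mm² overlap (of its 478.50 mm²) is removed, clipping the outline — area = 317.00 mm². Checking containment: the cross-section at z = 5.6 is a subset of the cross-section at z = 1.96.

entirely on top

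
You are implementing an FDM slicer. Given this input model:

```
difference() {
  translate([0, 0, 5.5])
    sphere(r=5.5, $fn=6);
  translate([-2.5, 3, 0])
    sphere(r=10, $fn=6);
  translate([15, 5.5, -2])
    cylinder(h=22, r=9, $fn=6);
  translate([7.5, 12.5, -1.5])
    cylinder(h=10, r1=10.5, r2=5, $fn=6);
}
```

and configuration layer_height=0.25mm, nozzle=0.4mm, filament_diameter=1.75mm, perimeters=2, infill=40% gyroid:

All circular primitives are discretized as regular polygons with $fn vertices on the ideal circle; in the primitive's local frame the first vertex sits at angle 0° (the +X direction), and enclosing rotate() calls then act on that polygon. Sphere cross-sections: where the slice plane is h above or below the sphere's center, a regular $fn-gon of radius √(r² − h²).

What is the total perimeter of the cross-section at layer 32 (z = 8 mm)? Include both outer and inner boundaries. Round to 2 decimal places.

At z = 8 mm: the r=5.5 sphere slices to a regular 6-gon of circumradius 4.899 (√(r²−h²) with h=2.5 from center) (perimeter = 2·6·4.899·sin(180°/6) = 29.39 mm); the r=10 sphere at (-2.5, 3) contributes a regular 6-gon of circumradius √(10²−8²) = 6.000 (perimeter = 2·6·6.000·sin(180°/6) = 36.00 mm); the cylinder at (15, 5.5): section is a regular 6-gon, circumradius r=9 (perimeter = 2·6·9.000·sin(180°/6) = 54.00 mm); the cone at (7.5, 12.5) (r1=10.5→r2=5) has section circumradius 5.275 here — a regular 6-gon (perimeter = 2·6·5.275·sin(180°/6) = 31.65 mm); Subtracting the remaining from the first: starting from the r=5.5 sphere, the r=10 sphere at (-2.5, 3) partially overlaps it — only the 38.79 mm² overlap (of its 93.53 mm²) is removed, clipping the outline; the r=9 cylinder at (15, 5.5) misses the remaining region (no effect); the cone at (7.5, 12.5) misses the remaining region (no effect) — boundary = 25.09 mm. Overall, the cross-section is a single solid region. Total boundary length (outer) = 25.09 mm.

25.09 mm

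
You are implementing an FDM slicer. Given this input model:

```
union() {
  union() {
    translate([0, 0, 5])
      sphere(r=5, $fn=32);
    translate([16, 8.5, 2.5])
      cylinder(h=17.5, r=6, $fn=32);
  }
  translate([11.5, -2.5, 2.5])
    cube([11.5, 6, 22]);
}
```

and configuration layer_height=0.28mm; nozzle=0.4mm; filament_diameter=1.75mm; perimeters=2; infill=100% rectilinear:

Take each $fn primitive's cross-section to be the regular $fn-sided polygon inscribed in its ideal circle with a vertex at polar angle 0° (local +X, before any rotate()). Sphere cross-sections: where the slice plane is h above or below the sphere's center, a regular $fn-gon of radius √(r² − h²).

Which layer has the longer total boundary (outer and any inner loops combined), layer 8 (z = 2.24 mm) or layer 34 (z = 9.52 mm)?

layer 34 (z = 9.52 mm)

Layer 8 (z = 2.24): the r=5 sphere contributes a regular 32-gon of circumradius √(5²−2.76²) = 4.169 (perimeter = 2·32·4.169·sin(180°/32) = 26.15 mm); the cylinder at (16, 8.5) is not intersected at this z (z outside [2.5, 20]); Combining (union): only the r=5 sphere is present, so the union is just that shape — boundary = 26.15 mm; the cube at (11.5, -2.5) is not intersected at this z (z outside [2.5, 24.5]); Taking the union: only the result so far is present, so the union is just that shape — boundary = 26.15 mm. So its perimeter = 26.15 mm. Layer 34 (z = 9.52): the sphere: section is a regular 32-gon, circumradius = √(r²−h²) = √(5²−4.52²) = 2.138 (perimeter = 2·32·2.138·sin(180°/32) = 13.41 mm); the r=6 cylinder at (16, 8.5) contributes a regular 32-gon of circumradius 6 (perimeter = 2·32·6.000·sin(180°/32) = 37.64 mm); Taking the union: the 2 present regions are separate (no shared area or edge), so areas and boundary lengths simply add and each stays a separate island — boundary = 51.05 mm; the cube at (11.5, -2.5) (footprint 11.5×6) is included at this height (perimeter 35.00 mm); Merging all regions: the regions partially overlap (shared area 4.37 mm²), so the edge portions inside another operand are dropped and the merged outline is re-measured after clipping — boundary = 72.41 mm. So its perimeter = 72.41 mm. Layer 34 is larger (72.41 vs 26.15 mm).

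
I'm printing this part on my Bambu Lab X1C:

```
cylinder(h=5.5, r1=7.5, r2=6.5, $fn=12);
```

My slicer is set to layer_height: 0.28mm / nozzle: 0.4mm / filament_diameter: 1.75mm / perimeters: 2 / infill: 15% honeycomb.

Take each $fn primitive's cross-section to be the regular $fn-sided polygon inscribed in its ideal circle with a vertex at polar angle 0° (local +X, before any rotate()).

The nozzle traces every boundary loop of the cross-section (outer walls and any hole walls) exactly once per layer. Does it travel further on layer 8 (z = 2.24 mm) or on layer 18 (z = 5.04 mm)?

Layer 8 (z = 2.24): the cone (r1=7.5→r2=6.5) has section circumradius 7.093 here — a regular 12-gon (perimeter = 2·12·7.093·sin(180°/12) = 44.06 mm). So its perimeter = 44.06 mm. Layer 18 (z = 5.04): the cone contributes a regular 12-gon of circumradius 6.584 (interpolated between r1=7.5 and r2=6.5 at t=0.916) (perimeter = 2·12·6.584·sin(180°/12) = 40.90 mm). So its perimeter = 40.90 mm. Layer 8 is larger (44.06 vs 40.90 mm).

layer 8 (z = 2.24 mm)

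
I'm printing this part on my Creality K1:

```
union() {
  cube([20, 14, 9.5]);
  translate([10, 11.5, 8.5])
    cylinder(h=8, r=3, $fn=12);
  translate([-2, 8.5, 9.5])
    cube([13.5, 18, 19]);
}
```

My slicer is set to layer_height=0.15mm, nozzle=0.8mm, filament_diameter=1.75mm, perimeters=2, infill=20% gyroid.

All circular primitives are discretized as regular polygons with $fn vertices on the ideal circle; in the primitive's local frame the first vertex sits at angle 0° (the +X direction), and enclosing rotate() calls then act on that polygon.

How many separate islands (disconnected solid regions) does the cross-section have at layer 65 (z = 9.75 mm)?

1

At z = 9.75 mm: the cube is not intersected at this z (z outside [0, 9.5]); the cylinder at (10, 11.5): section is a regular 12-gon, circumradius r=3; the cube at (-2, 8.5) is present — its section is the full 13.5×18 rectangle; Combining (union): the regions partially overlap (shared area 21.90 mm²), so overlapping operands fuse into one piece — 1 connected region. Overall, the cross-section is a single solid region. Island count = 1.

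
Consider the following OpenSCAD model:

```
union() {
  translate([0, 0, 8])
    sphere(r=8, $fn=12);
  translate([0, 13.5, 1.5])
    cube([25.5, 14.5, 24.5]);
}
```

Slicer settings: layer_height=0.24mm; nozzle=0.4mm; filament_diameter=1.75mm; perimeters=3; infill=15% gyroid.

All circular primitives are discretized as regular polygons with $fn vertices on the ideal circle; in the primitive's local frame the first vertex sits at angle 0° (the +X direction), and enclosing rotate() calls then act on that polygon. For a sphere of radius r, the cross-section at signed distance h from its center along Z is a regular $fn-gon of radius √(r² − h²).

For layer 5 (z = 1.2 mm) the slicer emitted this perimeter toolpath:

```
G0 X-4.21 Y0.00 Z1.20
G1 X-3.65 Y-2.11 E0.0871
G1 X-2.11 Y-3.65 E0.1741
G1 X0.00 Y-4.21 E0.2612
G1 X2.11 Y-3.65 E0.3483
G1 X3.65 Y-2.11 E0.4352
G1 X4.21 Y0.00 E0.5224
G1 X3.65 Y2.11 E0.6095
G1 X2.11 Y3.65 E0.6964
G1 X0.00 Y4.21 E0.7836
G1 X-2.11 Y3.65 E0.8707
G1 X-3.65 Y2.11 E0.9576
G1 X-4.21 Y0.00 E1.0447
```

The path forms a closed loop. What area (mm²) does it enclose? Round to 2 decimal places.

Apply the shoelace formula to the sequence of (X, Y) vertices; enclosed area = 53.27 mm².

53.27 mm²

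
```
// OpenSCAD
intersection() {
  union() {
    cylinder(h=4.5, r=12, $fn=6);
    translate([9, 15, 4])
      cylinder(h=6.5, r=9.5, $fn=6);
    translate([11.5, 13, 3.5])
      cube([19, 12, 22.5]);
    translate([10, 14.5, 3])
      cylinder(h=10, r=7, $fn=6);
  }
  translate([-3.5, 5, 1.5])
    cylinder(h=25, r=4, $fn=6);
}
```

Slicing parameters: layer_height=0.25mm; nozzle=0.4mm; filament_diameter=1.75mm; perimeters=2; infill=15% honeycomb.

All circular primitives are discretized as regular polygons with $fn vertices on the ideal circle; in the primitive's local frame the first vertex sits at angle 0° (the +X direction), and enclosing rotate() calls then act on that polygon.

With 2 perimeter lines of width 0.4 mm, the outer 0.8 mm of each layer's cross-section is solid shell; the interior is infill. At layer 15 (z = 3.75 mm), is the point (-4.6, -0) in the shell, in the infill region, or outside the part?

At z = 3.75 mm: the r=12 cylinder contributes a regular 6-gon of circumradius 12; the cylinder at (9, 15) is absent (z outside [4, 10.5]); the cube at (11.5, 13) (footprint 19×12) is included at this height; the cylinder at (10, 14.5): section is a regular 6-gon, circumradius r=7; Combining (union): the regions partially overlap (shared area 31.56 mm²), so overlapping operands fuse into one piece — 1 connected region; the r=4 cylinder at (-3.5, 5) contributes a regular 6-gon of circumradius 4; After intersecting: the r=4 cylinder at (-3.5, 5) lies inside that combined region, so the common part is the r=4 cylinder at (-3.5, 5) itself — 1 connected region. Overall, the cross-section is a single solid region. The nearest boundary edge runs (-1.50, 1.54)→(-5.50, 1.54); distance from the point to it = 1.54 mm. The point is not inside any of the regions above, so it lies outside the cross-section (1.54 mm from the nearest boundary).

outside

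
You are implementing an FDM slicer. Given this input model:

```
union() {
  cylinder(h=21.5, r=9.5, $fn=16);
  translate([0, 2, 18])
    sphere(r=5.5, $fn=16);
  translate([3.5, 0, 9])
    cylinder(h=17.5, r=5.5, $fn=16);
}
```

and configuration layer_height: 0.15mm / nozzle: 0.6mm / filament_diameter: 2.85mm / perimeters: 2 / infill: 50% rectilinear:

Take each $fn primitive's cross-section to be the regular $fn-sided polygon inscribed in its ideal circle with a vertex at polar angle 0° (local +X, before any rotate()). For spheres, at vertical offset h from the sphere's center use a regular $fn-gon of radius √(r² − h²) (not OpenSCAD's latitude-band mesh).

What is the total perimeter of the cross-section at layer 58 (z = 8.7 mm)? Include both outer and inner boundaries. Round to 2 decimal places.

At z = 8.7 mm: the cylinder: section is a regular 16-gon, circumradius r=9.5 (perimeter = 2·16·9.500·sin(180°/16) = 59.31 mm); the sphere at (0, 2) does not reach this height (|z−center|=9.300 > r=5.5); the cylinder at (3.5, 0) is absent (z outside [9, 26.5]); Merging all regions: only the r=9.5 cylinder is present, so the union is just that shape — boundary = 59.31 mm. Overall, the cross-section is a single solid region. Total boundary length (outer) = 59.31 mm.

59.31 mm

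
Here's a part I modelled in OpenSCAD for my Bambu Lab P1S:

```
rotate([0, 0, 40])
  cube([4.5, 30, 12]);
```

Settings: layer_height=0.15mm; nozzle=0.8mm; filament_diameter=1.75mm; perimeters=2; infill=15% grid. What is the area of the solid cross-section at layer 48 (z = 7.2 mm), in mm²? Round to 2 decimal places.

135.00 mm²

At z = 7.2 mm: the cube (footprint 4.5×30) is included at this height (area 135.00 mm²); (rotated 40° about Z; rotation is an isometry so areas/perimeters/island counts are preserved). Overall, the cross-section is a single solid region. Net area = 135.00 mm².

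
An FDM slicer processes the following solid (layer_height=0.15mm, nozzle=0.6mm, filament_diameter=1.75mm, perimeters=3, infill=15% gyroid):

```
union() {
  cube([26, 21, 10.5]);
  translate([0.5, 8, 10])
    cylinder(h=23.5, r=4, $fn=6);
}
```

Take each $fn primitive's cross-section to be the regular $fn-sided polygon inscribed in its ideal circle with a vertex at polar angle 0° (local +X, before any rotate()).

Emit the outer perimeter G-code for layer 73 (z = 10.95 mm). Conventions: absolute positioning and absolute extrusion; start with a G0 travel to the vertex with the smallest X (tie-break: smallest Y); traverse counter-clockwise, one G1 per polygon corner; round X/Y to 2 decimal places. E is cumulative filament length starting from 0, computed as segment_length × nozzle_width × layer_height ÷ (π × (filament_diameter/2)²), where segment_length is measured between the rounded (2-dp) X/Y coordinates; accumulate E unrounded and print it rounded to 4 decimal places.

G0 X-3.50 Y8.00 Z10.95
G1 X-1.50 Y4.54 E0.1495
G1 X2.50 Y4.54 E0.2992
G1 X4.50 Y8.00 E0.4487
G1 X2.50 Y11.46 E0.5983
G1 X-1.50 Y11.46 E0.7480
G1 X-3.50 Y8.00 E0.8975

At z = 10.95 mm: the cube is not intersected at this z (z outside [0, 10.5]); the cylinder at (0.5, 8): section is a regular 6-gon, circumradius r=4; Taking the union: only the r=4 cylinder at (0.5, 8) is present, so the union is just that shape — 1 connected region. The outline is a single polygon with 6 vertices. Extrusion per mm of travel: 0.6 × 0.15 / (π × 0.875²) = 0.037418. Accumulating E over each segment gives final E = 0.8975.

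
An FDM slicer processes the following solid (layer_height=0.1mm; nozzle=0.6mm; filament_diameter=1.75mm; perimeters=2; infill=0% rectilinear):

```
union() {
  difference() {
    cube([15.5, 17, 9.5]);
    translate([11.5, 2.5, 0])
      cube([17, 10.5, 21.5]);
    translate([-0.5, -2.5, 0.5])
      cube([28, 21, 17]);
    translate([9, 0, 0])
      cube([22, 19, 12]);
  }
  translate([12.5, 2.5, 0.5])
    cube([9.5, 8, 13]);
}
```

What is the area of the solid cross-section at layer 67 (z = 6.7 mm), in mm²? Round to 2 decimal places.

At z = 6.7 mm: the cube is present — its section is the full 15.5×17 rectangle (area 263.50 mm²); the cube at (11.5, 2.5) (footprint 17×10.5) is included at this height (area 178.50 mm²); the cube at (-0.5, -2.5) is present — its section is the full 28×21 rectangle (area 588.00 mm²); the 22×19 cube at (9, 0) contributes its full rectangle (area 418.00 mm²); Subtracting the remaining from the first: starting from the 15.5×17 cube (263.50 mm²), the 17×10.5 cube at (11.5, 2.5) partially overlaps it — only the 42.00 mm² overlap (of its 178.50 mm²) is removed, clipping the outline; the 28×21 cube at (-0.5, -2.5) covers all of what remains (removes everything); the 22×19 cube at (9, 0) misses the remaining region (no effect) — nothing remains; the cube at (12.5, 2.5) is present — its section is the full 9.5×8 rectangle (area 76.00 mm²); Taking the union: only the 9.5×8 cube at (12.5, 2.5) is present, so the union is just that shape — area = 76.00 mm². Overall, the cross-section is a single solid region. Net area = 76.00 mm².

76.00 mm²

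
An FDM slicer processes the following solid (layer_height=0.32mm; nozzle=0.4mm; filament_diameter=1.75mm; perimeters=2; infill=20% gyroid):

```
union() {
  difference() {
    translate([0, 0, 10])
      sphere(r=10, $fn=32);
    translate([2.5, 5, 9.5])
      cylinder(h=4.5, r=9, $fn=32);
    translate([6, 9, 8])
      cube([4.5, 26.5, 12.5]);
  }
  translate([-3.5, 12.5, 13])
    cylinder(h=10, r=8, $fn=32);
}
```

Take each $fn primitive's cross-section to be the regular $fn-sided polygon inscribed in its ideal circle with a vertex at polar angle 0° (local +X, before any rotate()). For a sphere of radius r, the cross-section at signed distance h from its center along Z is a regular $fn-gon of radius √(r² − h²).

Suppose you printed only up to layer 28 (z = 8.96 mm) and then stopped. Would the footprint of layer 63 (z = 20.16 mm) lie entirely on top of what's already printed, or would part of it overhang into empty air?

part overhangs

Compare the two slices. At z = 8.96: the r=10 sphere contributes a regular 32-gon of circumradius √(10²−1.04²) = 9.946 (area = (32/2)·9.946²·sin(360°/32) = 308.77 mm²); the cylinder at (2.5, 5) does not reach this height (z outside [9.5, 14]); the cube at (6, 9) (footprint 4.5×26.5) is included at this height (area 119.25 mm²); After the difference (first − rest): starting from the r=10 sphere (308.77 mm²), the 4.5×26.5 cube at (6, 9) misses the remaining region (no effect) — area = 308.77 mm²; the cylinder at (-3.5, 12.5) does not reach this height (z outside [13, 23]); Combining (union): only that combined region is present, so the union is just that shape — area = 308.77 mm². At z = 20.16: the sphere does not reach this height (|z−center|=10.160 > r=10); the cylinder at (2.5, 5) does not reach this height (z outside [9.5, 14]); the cube at (6, 9) (footprint 4.5×26.5) is included at this height (area 119.25 mm²); Taking the first minus the rest: the first operand is absent here, so nothing remains; the cylinder at (-3.5, 12.5): section is a regular 32-gon, circumradius r=8 (area = (32/2)·8.000²·sin(360°/32) = 199.77 mm²); Taking the union: only the r=8 cylinder at (-3.5, 12.5) is present, so the union is just that shape — area = 199.77 mm². Checking containment: at z = 20.16 the cross-section extends beyond the z = 8.96 cross-section by about 158.62 mm².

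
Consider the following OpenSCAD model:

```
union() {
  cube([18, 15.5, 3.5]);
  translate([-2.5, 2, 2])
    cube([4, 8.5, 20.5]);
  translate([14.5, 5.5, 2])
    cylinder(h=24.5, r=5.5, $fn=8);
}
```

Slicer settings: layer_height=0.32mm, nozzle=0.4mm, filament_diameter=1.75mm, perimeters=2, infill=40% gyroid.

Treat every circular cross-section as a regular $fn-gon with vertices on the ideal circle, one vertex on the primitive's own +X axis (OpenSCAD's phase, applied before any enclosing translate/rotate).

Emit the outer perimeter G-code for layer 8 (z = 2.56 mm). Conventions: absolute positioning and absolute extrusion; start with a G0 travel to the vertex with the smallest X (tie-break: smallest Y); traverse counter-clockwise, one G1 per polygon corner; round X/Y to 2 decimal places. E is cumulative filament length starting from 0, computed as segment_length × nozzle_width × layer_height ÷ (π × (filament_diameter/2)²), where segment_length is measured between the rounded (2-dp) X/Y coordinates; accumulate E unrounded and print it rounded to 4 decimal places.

At z = 2.56 mm: the 18×15.5 cube contributes its full rectangle; the cube at (-2.5, 2) (footprint 4×8.5) is included at this height; the r=5.5 cylinder at (14.5, 5.5) contributes a regular 8-gon of circumradius 5.5; Merging all regions: the regions partially overlap (shared area 88.96 mm²), so overlapping operands fuse into one piece — 1 connected region. The outline is a single polygon with 13 vertices. Extrusion per mm of travel: 0.4 × 0.32 / (π × 0.875²) = 0.053216. Accumulating E over each segment gives final E = 3.8935.

G0 X-2.50 Y2.00 Z2.56
G1 X0.00 Y2.00 E0.1330
G1 X0.00 Y0.00 E0.2395
G1 X18.00 Y0.00 E1.1974
G1 X18.00 Y1.45 E1.2745
G1 X18.39 Y1.61 E1.2970
G1 X20.00 Y5.50 E1.5210
G1 X18.39 Y9.39 E1.7450
G1 X18.00 Y9.55 E1.7675
G1 X18.00 Y15.50 E2.0841
G1 X0.00 Y15.50 E3.0420
G1 X0.00 Y10.50 E3.3081
G1 X-2.50 Y10.50 E3.4411
G1 X-2.50 Y2.00 E3.8935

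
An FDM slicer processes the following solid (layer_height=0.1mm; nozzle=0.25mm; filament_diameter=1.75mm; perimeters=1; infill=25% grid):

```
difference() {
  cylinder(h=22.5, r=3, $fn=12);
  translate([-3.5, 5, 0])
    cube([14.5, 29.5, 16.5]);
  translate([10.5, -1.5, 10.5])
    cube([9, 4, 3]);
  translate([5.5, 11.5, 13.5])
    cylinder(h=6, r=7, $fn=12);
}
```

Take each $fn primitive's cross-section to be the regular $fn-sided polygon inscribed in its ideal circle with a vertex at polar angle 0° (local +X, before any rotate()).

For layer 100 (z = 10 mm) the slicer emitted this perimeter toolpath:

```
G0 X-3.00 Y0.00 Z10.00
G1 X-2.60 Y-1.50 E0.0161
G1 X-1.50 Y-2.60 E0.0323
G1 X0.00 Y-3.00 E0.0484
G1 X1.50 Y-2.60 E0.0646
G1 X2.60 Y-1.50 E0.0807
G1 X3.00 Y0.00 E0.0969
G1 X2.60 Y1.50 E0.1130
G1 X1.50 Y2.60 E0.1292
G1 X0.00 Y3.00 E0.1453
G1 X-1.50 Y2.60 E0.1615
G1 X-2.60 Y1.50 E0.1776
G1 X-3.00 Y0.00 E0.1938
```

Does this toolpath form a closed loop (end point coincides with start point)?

Start point (G0): (-3.00, 0.00). End point (last G1): the path returns to the start — closed.

yes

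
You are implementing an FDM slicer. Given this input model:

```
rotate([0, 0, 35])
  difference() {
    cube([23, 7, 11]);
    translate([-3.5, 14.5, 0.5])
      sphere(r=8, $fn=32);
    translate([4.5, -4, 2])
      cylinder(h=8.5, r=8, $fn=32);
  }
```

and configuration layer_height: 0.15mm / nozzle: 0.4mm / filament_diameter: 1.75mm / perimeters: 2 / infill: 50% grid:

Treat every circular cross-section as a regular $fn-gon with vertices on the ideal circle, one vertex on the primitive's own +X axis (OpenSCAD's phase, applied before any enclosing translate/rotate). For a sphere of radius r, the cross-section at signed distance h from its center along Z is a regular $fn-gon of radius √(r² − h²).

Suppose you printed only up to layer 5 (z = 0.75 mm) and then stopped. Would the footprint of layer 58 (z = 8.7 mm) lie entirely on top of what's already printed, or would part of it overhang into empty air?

Compare the two slices. At z = 0.75: the cube (footprint 23×7) is included at this height (area 161.00 mm²); the sphere at (-3.5, 14.5): section is a regular 32-gon, circumradius = √(r²−h²) = √(8²−0.25²) = 7.996 (area = (32/2)·7.996²·sin(360°/32) = 199.58 mm²); the cylinder at (4.5, -4) is absent (z outside [2, 10.5]); Subtracting the remaining from the first: starting from the 23×7 cube (161.00 mm²), the r=8 sphere at (-3.5, 14.5) misses the remaining region (no effect) — area = 161.00 mm²; (whole slice rotated 35° about Z — lengths, areas and connectivity unchanged). At z = 8.7: the cube (footprint 23×7) is included at this height (area 161.00 mm²); the sphere at (-3.5, 14.5) is not intersected at this z (|z−center|=8.200 > r=8); the cylinder at (4.5, -4): section is a regular 32-gon, circumradius r=8 (area = (32/2)·8.000²·sin(360°/32) = 199.77 mm²); Taking the first minus the rest: starting from the 23×7 cube (161.00 mm²), the r=8 cylinder at (4.5, -4) partially overlaps it — only the 35.32 mm² overlap (of its 199.77 mm²) is removed, clipping the outline — area = 125.68 mm²; (rotated 35° about Z; rotation is an isometry so areas/perimeters/island counts are preserved). Checking containment: the cross-section at z = 8.7 is a subset of the cross-section at z = 0.75.

entirely on top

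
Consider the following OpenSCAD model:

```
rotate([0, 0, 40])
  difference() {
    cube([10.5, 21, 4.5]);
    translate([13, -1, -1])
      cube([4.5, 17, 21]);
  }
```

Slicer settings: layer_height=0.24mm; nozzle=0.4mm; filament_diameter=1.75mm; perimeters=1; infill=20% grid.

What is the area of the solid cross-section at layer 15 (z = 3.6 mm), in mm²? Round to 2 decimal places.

At z = 3.6 mm: the 10.5×21 cube contributes its full rectangle (area 220.50 mm²); the 4.5×17 cube at (13, -1) contributes its full rectangle (area 76.50 mm²); After the difference (first − rest): starting from the 10.5×21 cube (220.50 mm²), the 4.5×17 cube at (13, -1) misses the remaining region (no effect) — area = 220.50 mm²; (rotated 40° about Z; rotation is an isometry so areas/perimeters/island counts are preserved). Overall, the cross-section is a single solid region. Net area = 220.50 mm².

220.50 mm²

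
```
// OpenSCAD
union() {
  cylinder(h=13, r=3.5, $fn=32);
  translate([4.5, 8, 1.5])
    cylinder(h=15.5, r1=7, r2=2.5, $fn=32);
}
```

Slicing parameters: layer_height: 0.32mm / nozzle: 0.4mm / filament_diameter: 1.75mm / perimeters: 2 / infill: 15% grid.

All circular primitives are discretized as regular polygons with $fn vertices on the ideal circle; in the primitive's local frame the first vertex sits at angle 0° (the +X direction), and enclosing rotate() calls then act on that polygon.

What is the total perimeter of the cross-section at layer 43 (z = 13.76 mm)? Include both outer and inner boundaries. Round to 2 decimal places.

At z = 13.76 mm: the cylinder does not reach this height (z outside [0, 13]); the cone at (4.5, 8): at t=0.791 of its height the radius interpolates to r₁+(r₂−r₁)t = 3.441, giving a regular 32-gon of that circumradius (perimeter = 2·32·3.441·sin(180°/32) = 21.58 mm); Merging all regions: only the cone at (4.5, 8) is present, so the union is just that shape — boundary = 21.58 mm. Overall, the cross-section is a single solid region. Total boundary length (outer) = 21.58 mm.

21.58 mm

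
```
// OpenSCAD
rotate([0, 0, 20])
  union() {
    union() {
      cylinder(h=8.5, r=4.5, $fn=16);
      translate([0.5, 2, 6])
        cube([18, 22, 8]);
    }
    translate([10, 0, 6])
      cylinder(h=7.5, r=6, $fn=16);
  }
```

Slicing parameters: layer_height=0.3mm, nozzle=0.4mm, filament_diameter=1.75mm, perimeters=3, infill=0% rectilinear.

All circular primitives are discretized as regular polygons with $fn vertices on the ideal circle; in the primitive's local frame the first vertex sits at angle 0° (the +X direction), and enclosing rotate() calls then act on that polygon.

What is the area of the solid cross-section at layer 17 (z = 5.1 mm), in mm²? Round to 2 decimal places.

61.99 mm²

At z = 5.1 mm: the r=4.5 cylinder contributes a regular 16-gon of circumradius 4.5 (area = (16/2)·4.500²·sin(360°/16) = 61.99 mm²); the cube at (0.5, 2) does not reach this height (z outside [6, 14]); Combining (union): only the r=4.5 cylinder is present, so the union is just that shape — area = 61.99 mm²; the cylinder at (10, 0) is absent (z outside [6, 13.5]); Combining (union): only the result so far is present, so the union is just that shape — area = 61.99 mm²; (whole slice rotated 20° about Z — lengths, areas and connectivity unchanged). Overall, the cross-section is a single solid region. Net area = 61.99 mm².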